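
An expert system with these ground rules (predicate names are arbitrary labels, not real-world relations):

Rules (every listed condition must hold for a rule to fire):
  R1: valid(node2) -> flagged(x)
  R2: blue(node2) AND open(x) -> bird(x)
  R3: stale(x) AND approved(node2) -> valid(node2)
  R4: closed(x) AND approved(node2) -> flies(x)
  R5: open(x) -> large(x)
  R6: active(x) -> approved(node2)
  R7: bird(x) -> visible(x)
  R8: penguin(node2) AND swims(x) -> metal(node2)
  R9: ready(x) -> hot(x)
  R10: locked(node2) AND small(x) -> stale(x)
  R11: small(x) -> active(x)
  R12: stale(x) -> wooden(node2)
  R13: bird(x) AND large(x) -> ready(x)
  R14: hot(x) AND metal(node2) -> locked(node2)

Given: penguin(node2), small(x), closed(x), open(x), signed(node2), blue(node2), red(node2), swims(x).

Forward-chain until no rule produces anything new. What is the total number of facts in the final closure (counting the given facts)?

Round 1: R2 [blue(node2) AND open(x) -> bird(x)]; R5 [open(x) -> large(x)]; R8 [penguin(node2) AND swims(x) -> metal(node2)]; R11 [small(x) -> active(x)]. New: bird(x), large(x), metal(node2), active(x).
Round 2: R6 [active(x) -> approved(node2)]; R7 [bird(x) -> visible(x)]; R13 [bird(x) AND large(x) -> ready(x)]. New: approved(node2), visible(x), ready(x).
Round 3: R4 [closed(x) AND approved(node2) -> flies(x)]; R9 [ready(x) -> hot(x)]. New: flies(x), hot(x).
Round 4: R14 [hot(x) AND metal(node2) -> locked(node2)]. New: locked(node2).
Round 5: R10 [locked(node2) AND small(x) -> stale(x)]. New: stale(x).
Round 6: R3 [stale(x) AND approved(node2) -> valid(node2)]; R12 [stale(x) -> wooden(node2)]. New: valid(node2), wooden(node2).
Round 7: R1 [valid(node2) -> flagged(x)]. New: flagged(x).
Closure: {active(x), approved(node2), bird(x), blue(node2), closed(x), flagged(x), flies(x), hot(x), large(x), locked(node2), metal(node2), open(x), penguin(node2), ready(x), red(node2), signed(node2), small(x), stale(x), swims(x), valid(node2), visible(x), wooden(node2)} — 22 facts.

22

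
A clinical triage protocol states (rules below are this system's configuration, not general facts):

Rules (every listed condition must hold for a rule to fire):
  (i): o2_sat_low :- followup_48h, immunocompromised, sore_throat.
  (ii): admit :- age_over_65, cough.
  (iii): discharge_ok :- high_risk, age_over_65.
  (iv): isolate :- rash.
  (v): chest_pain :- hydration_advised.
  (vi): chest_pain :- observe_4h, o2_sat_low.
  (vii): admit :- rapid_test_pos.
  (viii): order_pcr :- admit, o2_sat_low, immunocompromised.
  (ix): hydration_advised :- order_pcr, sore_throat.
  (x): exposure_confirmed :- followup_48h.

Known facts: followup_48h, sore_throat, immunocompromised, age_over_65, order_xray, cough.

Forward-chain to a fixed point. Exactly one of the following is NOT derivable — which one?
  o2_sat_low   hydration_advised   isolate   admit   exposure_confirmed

Round 1: (i) [o2_sat_low :- followup_48h, immunocompromised, sore_throat.]; (ii) [admit :- age_over_65, cough.]; (x) [exposure_confirmed :- followup_48h.]. Adds o2_sat_low, admit, exposure_confirmed.
Round 2: (viii) [order_pcr :- admit, o2_sat_low, immunocompromised.]. Adds order_pcr.
Round 3: (ix) [hydration_advised :- order_pcr, sore_throat.]. Adds hydration_advised.
Round 4: (v) [chest_pain :- hydration_advised.]. Adds chest_pain.
Derived: hydration_advised (round 3), o2_sat_low (round 1), admit (round 1), exposure_confirmed (round 1). isolate never appears in any round.

isolate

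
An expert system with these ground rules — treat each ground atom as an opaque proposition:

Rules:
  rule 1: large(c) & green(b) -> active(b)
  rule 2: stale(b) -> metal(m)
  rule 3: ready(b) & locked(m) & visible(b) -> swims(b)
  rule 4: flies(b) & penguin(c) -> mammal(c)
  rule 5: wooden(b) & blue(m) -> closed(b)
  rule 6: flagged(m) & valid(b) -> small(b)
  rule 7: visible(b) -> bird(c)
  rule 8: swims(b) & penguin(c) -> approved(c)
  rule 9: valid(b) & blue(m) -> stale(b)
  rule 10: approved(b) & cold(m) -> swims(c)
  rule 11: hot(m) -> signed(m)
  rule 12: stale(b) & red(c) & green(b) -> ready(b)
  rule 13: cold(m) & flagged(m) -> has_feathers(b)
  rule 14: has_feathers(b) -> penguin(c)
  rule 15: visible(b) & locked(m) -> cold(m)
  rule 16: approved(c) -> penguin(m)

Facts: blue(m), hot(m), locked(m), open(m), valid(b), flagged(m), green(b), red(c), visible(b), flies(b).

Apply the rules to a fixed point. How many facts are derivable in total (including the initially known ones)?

Round 1 — rule 6, rule 7, rule 9, rule 11, rule 15, derive small(b), bird(c), stale(b), signed(m), cold(m).
Round 2 — rule 2, rule 12, rule 13, derive metal(m), ready(b), has_feathers(b).
Round 3 — rule 3, rule 14, derive swims(b), penguin(c).
Round 4 — rule 4, rule 8, derive mammal(c), approved(c).
Round 5 — rule 16, derive penguin(m).
Closure: {approved(c), bird(c), blue(m), cold(m), flagged(m), flies(b), green(b), has_feathers(b), hot(m), locked(m), mammal(c), metal(m), open(m), penguin(c), penguin(m), ready(b), red(c), signed(m), small(b), stale(b), swims(b), valid(b), visible(b)} — 23 facts.

23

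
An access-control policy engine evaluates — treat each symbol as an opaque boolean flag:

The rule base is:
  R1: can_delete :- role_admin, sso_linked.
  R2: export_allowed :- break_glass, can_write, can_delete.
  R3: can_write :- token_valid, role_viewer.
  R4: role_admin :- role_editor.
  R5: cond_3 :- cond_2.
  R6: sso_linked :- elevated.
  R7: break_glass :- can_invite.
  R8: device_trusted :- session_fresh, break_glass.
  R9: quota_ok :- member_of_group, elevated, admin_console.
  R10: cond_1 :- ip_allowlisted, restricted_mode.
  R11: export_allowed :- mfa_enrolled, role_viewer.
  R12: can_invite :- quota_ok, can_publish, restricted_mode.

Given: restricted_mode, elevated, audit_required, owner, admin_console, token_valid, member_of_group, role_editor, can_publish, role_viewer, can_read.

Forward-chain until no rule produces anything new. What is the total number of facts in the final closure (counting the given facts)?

19

Round 1: R3 [can_write :- token_valid, role_viewer.]; R4 [role_admin :- role_editor.]; R6 [sso_linked :- elevated.]; R9 [quota_ok :- member_of_group, elevated, admin_console.]. New: can_write, role_admin, sso_linked, quota_ok.
Round 2: R1 [can_delete :- role_admin, sso_linked.]; R12 [can_invite :- quota_ok, can_publish, restricted_mode.]. New: can_delete, can_invite.
Round 3: R7 [break_glass :- can_invite.]. New: break_glass.
Round 4: R2 [export_allowed :- break_glass, can_write, can_delete.]. New: export_allowed.
Closure: {admin_console, audit_required, break_glass, can_delete, can_invite, can_publish, can_read, can_write, elevated, export_allowed, member_of_group, owner, quota_ok, restricted_mode, role_admin, role_editor, role_viewer, sso_linked, token_valid} — 19 facts.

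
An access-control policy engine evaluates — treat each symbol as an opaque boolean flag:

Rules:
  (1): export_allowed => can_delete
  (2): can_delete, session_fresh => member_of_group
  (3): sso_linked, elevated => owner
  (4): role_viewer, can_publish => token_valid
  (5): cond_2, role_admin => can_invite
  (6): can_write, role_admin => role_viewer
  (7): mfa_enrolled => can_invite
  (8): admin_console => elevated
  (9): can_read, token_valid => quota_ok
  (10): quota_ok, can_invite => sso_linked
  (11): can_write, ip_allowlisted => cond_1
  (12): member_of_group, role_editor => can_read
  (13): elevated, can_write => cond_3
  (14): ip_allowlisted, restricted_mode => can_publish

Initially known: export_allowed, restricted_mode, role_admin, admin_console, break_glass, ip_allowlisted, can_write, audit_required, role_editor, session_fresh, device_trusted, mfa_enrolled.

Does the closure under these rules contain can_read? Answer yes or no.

yes

Round 1 — (1), (6), (7), (8), (11), (14), derive can_delete, role_viewer, can_invite, elevated, cond_1, can_publish.
Round 2 — (2), (4), (13), derive member_of_group, token_valid, cond_3.
Round 3 — (12), derive can_read.
Round 4 — (9), derive quota_ok.
Round 5 — (10), derive sso_linked.
Round 6 — (3), derive owner.
can_read appears in round 3, so it is derivable.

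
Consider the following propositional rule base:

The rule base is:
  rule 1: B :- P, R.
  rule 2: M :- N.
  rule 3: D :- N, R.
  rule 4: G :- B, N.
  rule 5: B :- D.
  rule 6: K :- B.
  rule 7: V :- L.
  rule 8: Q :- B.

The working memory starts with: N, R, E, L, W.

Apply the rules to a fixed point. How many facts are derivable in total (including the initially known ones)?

[1] rule 2 [M :- N.]; rule 3 [D :- N, R.]; rule 7 [V :- L.]. ⇒ new: M, D, V.
[2] rule 5 [B :- D.]. ⇒ new: B.
[3] rule 4 [G :- B, N.]; rule 6 [K :- B.]; rule 8 [Q :- B.]. ⇒ new: G, K, Q.
Closure: {B, D, E, G, K, L, M, N, Q, R, V, W} — 12 facts.

12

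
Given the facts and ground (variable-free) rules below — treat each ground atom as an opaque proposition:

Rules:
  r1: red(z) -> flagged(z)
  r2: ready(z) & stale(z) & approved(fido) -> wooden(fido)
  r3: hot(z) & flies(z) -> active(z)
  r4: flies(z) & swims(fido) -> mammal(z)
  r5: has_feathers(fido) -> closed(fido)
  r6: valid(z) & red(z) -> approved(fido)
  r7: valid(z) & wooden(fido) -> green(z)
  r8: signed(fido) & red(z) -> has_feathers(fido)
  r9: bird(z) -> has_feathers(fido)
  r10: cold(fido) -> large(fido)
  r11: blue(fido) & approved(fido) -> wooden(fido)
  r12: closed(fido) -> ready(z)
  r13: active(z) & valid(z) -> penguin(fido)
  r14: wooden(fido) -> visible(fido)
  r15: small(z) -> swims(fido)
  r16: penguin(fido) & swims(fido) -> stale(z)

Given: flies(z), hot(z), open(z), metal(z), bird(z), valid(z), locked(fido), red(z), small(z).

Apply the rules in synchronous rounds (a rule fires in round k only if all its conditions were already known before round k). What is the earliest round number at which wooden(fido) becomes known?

Round 1: r1 [red(z) -> flagged(z)]; r3 [hot(z) & flies(z) -> active(z)]; r6 [valid(z) & red(z) -> approved(fido)]; r9 [bird(z) -> has_feathers(fido)]; r15 [small(z) -> swims(fido)]. Adds flagged(z), active(z), approved(fido), has_feathers(fido), swims(fido).
Round 2: r4 [flies(z) & swims(fido) -> mammal(z)]; r5 [has_feathers(fido) -> closed(fido)]; r13 [active(z) & valid(z) -> penguin(fido)]. Adds mammal(z), closed(fido), penguin(fido).
Round 3: r12 [closed(fido) -> ready(z)]; r16 [penguin(fido) & swims(fido) -> stale(z)]. Adds ready(z), stale(z).
Round 4: r2 [ready(z) & stale(z) & approved(fido) -> wooden(fido)]. Adds wooden(fido).
wooden(fido) first appears in round 4.

4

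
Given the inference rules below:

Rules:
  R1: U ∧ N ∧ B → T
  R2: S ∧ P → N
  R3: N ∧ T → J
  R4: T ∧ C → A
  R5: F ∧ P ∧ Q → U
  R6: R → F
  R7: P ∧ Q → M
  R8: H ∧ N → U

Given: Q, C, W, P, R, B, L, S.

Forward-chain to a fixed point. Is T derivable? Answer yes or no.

[1] R2 [S ∧ P → N]; R6 [R → F]; R7 [P ∧ Q → M]. ⇒ new: N, F, M.
[2] R5 [F ∧ P ∧ Q → U]. ⇒ new: U.
[3] R1 [U ∧ N ∧ B → T]. ⇒ new: T.
[4] R3 [N ∧ T → J]; R4 [T ∧ C → A]. ⇒ new: J, A.
T appears in round 3, so it is derivable.

yes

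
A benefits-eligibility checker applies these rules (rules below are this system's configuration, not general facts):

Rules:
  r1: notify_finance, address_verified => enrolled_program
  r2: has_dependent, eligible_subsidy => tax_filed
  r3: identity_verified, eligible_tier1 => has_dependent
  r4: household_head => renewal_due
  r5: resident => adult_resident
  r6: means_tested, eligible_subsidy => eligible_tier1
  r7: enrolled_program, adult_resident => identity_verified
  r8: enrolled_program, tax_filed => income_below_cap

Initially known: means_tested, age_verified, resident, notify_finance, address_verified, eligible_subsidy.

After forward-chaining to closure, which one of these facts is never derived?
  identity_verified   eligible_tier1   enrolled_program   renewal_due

Round 1: r1 [notify_finance, address_verified => enrolled_program]; r5 [resident => adult_resident]; r6 [means_tested, eligible_subsidy => eligible_tier1]. Adds enrolled_program, adult_resident, eligible_tier1.
Round 2: r7 [enrolled_program, adult_resident => identity_verified]. Adds identity_verified.
Round 3: r3 [identity_verified, eligible_tier1 => has_dependent]. Adds has_dependent.
Round 4: r2 [has_dependent, eligible_subsidy => tax_filed]. Adds tax_filed.
Round 5: r8 [enrolled_program, tax_filed => income_below_cap]. Adds income_below_cap.
Derived: enrolled_program (round 1), identity_verified (round 2), eligible_tier1 (round 1). renewal_due never appears in any round.

renewal_due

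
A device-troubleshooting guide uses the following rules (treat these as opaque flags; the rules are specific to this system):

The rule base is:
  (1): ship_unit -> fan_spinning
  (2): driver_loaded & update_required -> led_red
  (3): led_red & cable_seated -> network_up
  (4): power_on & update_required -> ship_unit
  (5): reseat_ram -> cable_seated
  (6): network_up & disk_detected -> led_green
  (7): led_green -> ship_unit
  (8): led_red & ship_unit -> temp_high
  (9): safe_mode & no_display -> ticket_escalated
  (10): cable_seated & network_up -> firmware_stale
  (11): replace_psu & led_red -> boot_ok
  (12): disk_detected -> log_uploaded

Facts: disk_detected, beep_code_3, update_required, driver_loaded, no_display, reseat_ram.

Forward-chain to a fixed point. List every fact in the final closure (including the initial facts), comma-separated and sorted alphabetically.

beep_code_3, cable_seated, disk_detected, driver_loaded, fan_spinning, firmware_stale, led_green, led_red, log_uploaded, network_up, no_display, reseat_ram, ship_unit, temp_high, update_required

[1] (2) [driver_loaded & update_required -> led_red]; (5) [reseat_ram -> cable_seated]; (12) [disk_detected -> log_uploaded]. ⇒ new: led_red, cable_seated, log_uploaded.
[2] (3) [led_red & cable_seated -> network_up]. ⇒ new: network_up.
[3] (6) [network_up & disk_detected -> led_green]; (10) [cable_seated & network_up -> firmware_stale]. ⇒ new: led_green, firmware_stale.
[4] (7) [led_green -> ship_unit]. ⇒ new: ship_unit.
[5] (1) [ship_unit -> fan_spinning]; (8) [led_red & ship_unit -> temp_high]. ⇒ new: fan_spinning, temp_high.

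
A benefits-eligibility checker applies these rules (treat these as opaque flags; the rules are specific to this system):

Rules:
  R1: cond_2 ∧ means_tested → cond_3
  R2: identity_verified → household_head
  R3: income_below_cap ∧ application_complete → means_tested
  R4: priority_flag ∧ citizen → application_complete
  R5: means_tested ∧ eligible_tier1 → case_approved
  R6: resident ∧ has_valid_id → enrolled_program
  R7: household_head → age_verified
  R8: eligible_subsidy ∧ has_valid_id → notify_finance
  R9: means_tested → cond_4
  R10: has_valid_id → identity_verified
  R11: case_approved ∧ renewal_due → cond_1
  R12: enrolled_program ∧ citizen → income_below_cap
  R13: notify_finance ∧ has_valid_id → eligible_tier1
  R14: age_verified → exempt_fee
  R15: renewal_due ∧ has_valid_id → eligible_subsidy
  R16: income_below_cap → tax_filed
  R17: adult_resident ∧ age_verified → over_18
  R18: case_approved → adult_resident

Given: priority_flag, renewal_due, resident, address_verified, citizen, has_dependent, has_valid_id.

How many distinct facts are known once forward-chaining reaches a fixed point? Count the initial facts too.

24

Round 1: R4 [priority_flag ∧ citizen → application_complete]; R6 [resident ∧ has_valid_id → enrolled_program]; R10 [has_valid_id → identity_verified]; R15 [renewal_due ∧ has_valid_id → eligible_subsidy]. New: application_complete, enrolled_program, identity_verified, eligible_subsidy.
Round 2: R2 [identity_verified → household_head]; R8 [eligible_subsidy ∧ has_valid_id → notify_finance]; R12 [enrolled_program ∧ citizen → income_below_cap]. New: household_head, notify_finance, income_below_cap.
Round 3: R3 [income_below_cap ∧ application_complete → means_tested]; R7 [household_head → age_verified]; R13 [notify_finance ∧ has_valid_id → eligible_tier1]; R16 [income_below_cap → tax_filed]. New: means_tested, age_verified, eligible_tier1, tax_filed.
Round 4: R5 [means_tested ∧ eligible_tier1 → case_approved]; R9 [means_tested → cond_4]; R14 [age_verified → exempt_fee]. New: case_approved, cond_4, exempt_fee.
Round 5: R11 [case_approved ∧ renewal_due → cond_1]; R18 [case_approved → adult_resident]. New: cond_1, adult_resident.
Round 6: R17 [adult_resident ∧ age_verified → over_18]. New: over_18.
Closure: {address_verified, adult_resident, age_verified, application_complete, case_approved, citizen, cond_1, cond_4, eligible_subsidy, eligible_tier1, enrolled_program, exempt_fee, has_dependent, has_valid_id, household_head, identity_verified, income_below_cap, means_tested, notify_finance, over_18, priority_flag, renewal_due, resident, tax_filed} — 24 facts.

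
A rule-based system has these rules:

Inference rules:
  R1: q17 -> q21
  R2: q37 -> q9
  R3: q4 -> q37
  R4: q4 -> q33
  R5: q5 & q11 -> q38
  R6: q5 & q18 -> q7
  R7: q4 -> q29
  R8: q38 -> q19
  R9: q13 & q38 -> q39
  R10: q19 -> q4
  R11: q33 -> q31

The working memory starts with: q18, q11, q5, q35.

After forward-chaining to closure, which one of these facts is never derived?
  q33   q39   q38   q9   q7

q39

Round 1 fires R5, R6, giving q38, q7.
Round 2 fires R8, giving q19.
Round 3 fires R10, giving q4.
Round 4 fires R3, R4, R7, giving q37, q33, q29.
Round 5 fires R2, R11, giving q9, q31.
Derived: q33 (round 4), q9 (round 5), q38 (round 1), q7 (round 1). q39 never appears in any round.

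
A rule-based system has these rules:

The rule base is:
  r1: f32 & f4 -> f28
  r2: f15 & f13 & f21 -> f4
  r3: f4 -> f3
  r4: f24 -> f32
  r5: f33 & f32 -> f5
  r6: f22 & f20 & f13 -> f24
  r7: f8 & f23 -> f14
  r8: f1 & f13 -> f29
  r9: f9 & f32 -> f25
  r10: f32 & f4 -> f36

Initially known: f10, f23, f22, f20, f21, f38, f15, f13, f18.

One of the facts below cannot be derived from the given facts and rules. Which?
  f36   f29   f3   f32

f29

Round 1: r2 [f15 & f13 & f21 -> f4]; r6 [f22 & f20 & f13 -> f24]. New: f4, f24.
Round 2: r3 [f4 -> f3]; r4 [f24 -> f32]. New: f3, f32.
Round 3: r1 [f32 & f4 -> f28]; r10 [f32 & f4 -> f36]. New: f28, f36.
Derived: f32 (round 2), f3 (round 2), f36 (round 3). f29 never appears in any round.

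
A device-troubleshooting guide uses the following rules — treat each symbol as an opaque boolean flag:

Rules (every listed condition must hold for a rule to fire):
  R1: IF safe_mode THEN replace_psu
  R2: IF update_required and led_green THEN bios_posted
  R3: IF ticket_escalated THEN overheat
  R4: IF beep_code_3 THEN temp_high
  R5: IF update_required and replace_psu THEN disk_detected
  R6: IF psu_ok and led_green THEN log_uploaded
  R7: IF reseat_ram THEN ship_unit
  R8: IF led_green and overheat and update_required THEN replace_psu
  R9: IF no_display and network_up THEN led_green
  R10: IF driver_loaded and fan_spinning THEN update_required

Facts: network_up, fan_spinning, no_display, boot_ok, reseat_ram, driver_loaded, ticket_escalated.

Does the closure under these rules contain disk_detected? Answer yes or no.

Round 1 fires R3, R7, R9, R10, giving overheat, ship_unit, led_green, update_required.
Round 2 fires R2, R8, giving bios_posted, replace_psu.
Round 3 fires R5, giving disk_detected.
disk_detected appears in round 3, so it is derivable.

yes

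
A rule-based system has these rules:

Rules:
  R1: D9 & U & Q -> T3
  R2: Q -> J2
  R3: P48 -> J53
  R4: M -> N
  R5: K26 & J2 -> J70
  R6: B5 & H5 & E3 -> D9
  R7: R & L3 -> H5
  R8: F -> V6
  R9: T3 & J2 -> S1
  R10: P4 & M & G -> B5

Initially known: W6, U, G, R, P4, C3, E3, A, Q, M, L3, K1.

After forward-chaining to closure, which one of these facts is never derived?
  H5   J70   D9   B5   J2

Round 1: R2 [Q -> J2]; R4 [M -> N]; R7 [R & L3 -> H5]; R10 [P4 & M & G -> B5]. New: J2, N, H5, B5.
Round 2: R6 [B5 & H5 & E3 -> D9]. New: D9.
Round 3: R1 [D9 & U & Q -> T3]. New: T3.
Round 4: R9 [T3 & J2 -> S1]. New: S1.
Derived: J2 (round 1), D9 (round 2), B5 (round 1), H5 (round 1). J70 never appears in any round.

J70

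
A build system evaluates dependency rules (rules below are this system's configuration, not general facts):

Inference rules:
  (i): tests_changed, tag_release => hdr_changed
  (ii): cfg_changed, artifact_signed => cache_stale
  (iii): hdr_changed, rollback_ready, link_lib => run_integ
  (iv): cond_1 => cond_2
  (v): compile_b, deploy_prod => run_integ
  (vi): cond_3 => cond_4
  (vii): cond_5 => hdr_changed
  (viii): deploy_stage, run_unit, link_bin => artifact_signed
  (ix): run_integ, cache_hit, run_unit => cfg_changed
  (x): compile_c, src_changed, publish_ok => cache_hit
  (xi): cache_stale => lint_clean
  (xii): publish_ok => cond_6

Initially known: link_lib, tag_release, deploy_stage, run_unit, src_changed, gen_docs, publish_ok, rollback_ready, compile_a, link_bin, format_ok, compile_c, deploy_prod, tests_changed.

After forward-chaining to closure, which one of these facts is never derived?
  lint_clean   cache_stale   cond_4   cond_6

[1] (i) [tests_changed, tag_release => hdr_changed]; (viii) [deploy_stage, run_unit, link_bin => artifact_signed]; (x) [compile_c, src_changed, publish_ok => cache_hit]; (xii) [publish_ok => cond_6]. ⇒ new: hdr_changed, artifact_signed, cache_hit, cond_6.
[2] (iii) [hdr_changed, rollback_ready, link_lib => run_integ]. ⇒ new: run_integ.
[3] (ix) [run_integ, cache_hit, run_unit => cfg_changed]. ⇒ new: cfg_changed.
[4] (ii) [cfg_changed, artifact_signed => cache_stale]. ⇒ new: cache_stale.
[5] (xi) [cache_stale => lint_clean]. ⇒ new: lint_clean.
Derived: cache_stale (round 4), lint_clean (round 5), cond_6 (round 1). cond_4 never appears in any round.

cond_4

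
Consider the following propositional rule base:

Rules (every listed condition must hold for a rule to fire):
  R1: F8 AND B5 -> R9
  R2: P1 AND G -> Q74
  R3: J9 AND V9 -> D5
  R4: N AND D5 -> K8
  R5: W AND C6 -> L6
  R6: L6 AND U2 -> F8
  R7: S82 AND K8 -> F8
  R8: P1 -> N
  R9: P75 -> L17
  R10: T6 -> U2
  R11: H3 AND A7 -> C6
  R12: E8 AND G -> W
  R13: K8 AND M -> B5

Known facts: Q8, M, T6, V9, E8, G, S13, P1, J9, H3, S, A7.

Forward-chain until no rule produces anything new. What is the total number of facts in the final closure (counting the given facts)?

Round 1 fires R2, R3, R8, R10, R11, R12, giving Q74, D5, N, U2, C6, W.
Round 2 fires R4, R5, giving K8, L6.
Round 3 fires R6, R13, giving F8, B5.
Round 4 fires R1, giving R9.
Closure: {A7, B5, C6, D5, E8, F8, G, H3, J9, K8, L6, M, N, P1, Q74, Q8, R9, S, S13, T6, U2, V9, W} — 23 facts.

23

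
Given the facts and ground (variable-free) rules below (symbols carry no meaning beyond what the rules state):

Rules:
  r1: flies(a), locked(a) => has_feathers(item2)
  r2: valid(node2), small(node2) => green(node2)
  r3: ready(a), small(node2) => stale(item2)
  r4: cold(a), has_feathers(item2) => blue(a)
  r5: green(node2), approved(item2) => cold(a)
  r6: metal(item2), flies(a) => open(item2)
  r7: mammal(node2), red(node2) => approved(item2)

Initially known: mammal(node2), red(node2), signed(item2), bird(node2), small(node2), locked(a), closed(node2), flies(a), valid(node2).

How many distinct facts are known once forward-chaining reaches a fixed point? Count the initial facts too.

14

Round 1 fires r1, r2, r7, giving has_feathers(item2), green(node2), approved(item2).
Round 2 fires r5, giving cold(a).
Round 3 fires r4, giving blue(a).
Closure: {approved(item2), bird(node2), blue(a), closed(node2), cold(a), flies(a), green(node2), has_feathers(item2), locked(a), mammal(node2), red(node2), signed(item2), small(node2), valid(node2)} — 14 facts.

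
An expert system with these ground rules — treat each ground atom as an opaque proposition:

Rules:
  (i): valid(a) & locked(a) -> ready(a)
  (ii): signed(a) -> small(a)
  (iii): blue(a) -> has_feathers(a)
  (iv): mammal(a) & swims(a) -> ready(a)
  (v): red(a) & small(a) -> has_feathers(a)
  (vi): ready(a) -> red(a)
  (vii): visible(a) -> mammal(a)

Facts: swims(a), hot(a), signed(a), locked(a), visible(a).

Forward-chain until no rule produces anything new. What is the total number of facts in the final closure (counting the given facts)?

[1] (ii) [signed(a) -> small(a)]; (vii) [visible(a) -> mammal(a)]. ⇒ new: small(a), mammal(a).
[2] (iv) [mammal(a) & swims(a) -> ready(a)]. ⇒ new: ready(a).
[3] (vi) [ready(a) -> red(a)]. ⇒ new: red(a).
[4] (v) [red(a) & small(a) -> has_feathers(a)]. ⇒ new: has_feathers(a).
Closure: {has_feathers(a), hot(a), locked(a), mammal(a), ready(a), red(a), signed(a), small(a), swims(a), visible(a)} — 10 facts.

10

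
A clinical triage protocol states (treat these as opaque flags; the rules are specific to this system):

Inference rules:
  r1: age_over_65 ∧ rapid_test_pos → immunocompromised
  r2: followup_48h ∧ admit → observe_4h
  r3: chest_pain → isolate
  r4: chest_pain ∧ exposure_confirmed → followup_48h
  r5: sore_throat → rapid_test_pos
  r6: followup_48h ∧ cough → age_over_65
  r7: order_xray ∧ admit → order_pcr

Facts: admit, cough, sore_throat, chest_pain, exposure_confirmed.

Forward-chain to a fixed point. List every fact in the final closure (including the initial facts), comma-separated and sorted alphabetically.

admit, age_over_65, chest_pain, cough, exposure_confirmed, followup_48h, immunocompromised, isolate, observe_4h, rapid_test_pos, sore_throat

[1] r3 [chest_pain → isolate]; r4 [chest_pain ∧ exposure_confirmed → followup_48h]; r5 [sore_throat → rapid_test_pos]. ⇒ new: isolate, followup_48h, rapid_test_pos.
[2] r2 [followup_48h ∧ admit → observe_4h]; r6 [followup_48h ∧ cough → age_over_65]. ⇒ new: observe_4h, age_over_65.
[3] r1 [age_over_65 ∧ rapid_test_pos → immunocompromised]. ⇒ new: immunocompromised.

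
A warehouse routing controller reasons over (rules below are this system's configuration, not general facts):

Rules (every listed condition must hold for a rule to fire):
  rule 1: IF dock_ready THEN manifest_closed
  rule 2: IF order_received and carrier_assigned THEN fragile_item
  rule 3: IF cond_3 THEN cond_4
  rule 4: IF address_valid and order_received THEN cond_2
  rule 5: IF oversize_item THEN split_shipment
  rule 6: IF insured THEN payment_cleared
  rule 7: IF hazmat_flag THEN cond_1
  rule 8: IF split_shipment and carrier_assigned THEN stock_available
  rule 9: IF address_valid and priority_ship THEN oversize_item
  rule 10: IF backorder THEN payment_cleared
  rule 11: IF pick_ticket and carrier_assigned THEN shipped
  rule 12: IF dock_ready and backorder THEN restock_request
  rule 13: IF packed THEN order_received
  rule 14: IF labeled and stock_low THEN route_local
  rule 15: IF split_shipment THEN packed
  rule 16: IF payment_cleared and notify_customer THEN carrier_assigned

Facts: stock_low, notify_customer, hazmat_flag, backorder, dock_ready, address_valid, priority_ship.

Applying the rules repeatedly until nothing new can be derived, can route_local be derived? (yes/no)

Round 1 — rule 1, rule 7, rule 9, rule 10, rule 12, derive manifest_closed, cond_1, oversize_item, payment_cleared, restock_request.
Round 2 — rule 5, rule 16, derive split_shipment, carrier_assigned.
Round 3 — rule 8, rule 15, derive stock_available, packed.
Round 4 — rule 13, derive order_received.
Round 5 — rule 2, rule 4, derive fragile_item, cond_2.
Fixed point reached. route_local is concluded only by rule 14; rule 14 needs labeled (never derived).

no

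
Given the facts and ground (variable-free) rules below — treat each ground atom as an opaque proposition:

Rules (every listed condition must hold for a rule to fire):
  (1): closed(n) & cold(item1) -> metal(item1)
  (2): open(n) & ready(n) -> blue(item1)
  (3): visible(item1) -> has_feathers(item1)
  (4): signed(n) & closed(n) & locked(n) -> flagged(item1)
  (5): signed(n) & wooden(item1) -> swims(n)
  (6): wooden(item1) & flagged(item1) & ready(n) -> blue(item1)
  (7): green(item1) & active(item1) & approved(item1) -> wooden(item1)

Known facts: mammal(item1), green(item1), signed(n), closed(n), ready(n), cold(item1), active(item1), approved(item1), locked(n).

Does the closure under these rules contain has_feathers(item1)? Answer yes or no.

Round 1: (1) [closed(n) & cold(item1) -> metal(item1)]; (4) [signed(n) & closed(n) & locked(n) -> flagged(item1)]; (7) [green(item1) & active(item1) & approved(item1) -> wooden(item1)]. Adds metal(item1), flagged(item1), wooden(item1).
Round 2: (5) [signed(n) & wooden(item1) -> swims(n)]; (6) [wooden(item1) & flagged(item1) & ready(n) -> blue(item1)]. Adds swims(n), blue(item1).
Fixed point reached. has_feathers(item1) is concluded only by (3); (3) needs visible(item1) (never derived).

no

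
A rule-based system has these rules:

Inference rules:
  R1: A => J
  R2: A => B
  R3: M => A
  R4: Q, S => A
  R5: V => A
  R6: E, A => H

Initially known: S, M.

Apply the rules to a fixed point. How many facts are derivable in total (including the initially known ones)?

5

Round 1 fires R3, giving A.
Round 2 fires R1, R2, giving J, B.
Closure: {A, B, J, M, S} — 5 facts.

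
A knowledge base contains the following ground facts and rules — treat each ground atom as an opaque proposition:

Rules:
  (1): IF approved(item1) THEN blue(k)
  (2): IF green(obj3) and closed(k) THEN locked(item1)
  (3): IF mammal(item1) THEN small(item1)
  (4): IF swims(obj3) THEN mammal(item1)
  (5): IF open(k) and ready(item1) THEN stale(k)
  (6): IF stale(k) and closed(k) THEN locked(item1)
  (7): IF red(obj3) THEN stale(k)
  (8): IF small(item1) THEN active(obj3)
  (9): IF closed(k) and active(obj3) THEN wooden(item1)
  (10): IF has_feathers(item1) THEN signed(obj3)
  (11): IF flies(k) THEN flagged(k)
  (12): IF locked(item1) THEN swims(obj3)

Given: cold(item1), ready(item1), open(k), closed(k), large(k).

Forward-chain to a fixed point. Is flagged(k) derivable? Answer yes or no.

no

Round 1: (5) [IF open(k) and ready(item1) THEN stale(k)]. Adds stale(k).
Round 2: (6) [IF stale(k) and closed(k) THEN locked(item1)]. Adds locked(item1).
Round 3: (12) [IF locked(item1) THEN swims(obj3)]. Adds swims(obj3).
Round 4: (4) [IF swims(obj3) THEN mammal(item1)]. Adds mammal(item1).
Round 5: (3) [IF mammal(item1) THEN small(item1)]. Adds small(item1).
Round 6: (8) [IF small(item1) THEN active(obj3)]. Adds active(obj3).
Round 7: (9) [IF closed(k) and active(obj3) THEN wooden(item1)]. Adds wooden(item1).
Fixed point reached. flagged(k) is concluded only by (11); (11) needs flies(k) (never derived).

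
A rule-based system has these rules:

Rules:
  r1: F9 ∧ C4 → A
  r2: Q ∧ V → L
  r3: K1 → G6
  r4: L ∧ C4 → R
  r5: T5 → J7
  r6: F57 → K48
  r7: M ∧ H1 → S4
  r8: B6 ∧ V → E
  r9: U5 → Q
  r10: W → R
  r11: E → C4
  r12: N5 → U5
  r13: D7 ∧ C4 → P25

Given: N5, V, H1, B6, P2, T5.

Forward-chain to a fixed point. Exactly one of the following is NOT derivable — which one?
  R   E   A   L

[1] r5 [T5 → J7]; r8 [B6 ∧ V → E]; r12 [N5 → U5]. ⇒ new: J7, E, U5.
[2] r9 [U5 → Q]; r11 [E → C4]. ⇒ new: Q, C4.
[3] r2 [Q ∧ V → L]. ⇒ new: L.
[4] r4 [L ∧ C4 → R]. ⇒ new: R.
Derived: R (round 4), L (round 3), E (round 1). A never appears in any round.

A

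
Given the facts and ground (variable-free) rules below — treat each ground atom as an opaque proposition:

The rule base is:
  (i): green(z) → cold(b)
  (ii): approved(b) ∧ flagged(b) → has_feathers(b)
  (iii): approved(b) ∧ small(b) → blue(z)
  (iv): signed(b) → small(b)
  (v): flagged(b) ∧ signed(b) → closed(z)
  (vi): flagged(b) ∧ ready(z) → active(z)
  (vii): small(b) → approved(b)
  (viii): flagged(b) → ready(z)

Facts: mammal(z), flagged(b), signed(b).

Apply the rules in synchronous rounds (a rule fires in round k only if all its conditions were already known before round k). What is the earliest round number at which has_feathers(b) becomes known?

Round 1 — (iv), (v), (viii), derive small(b), closed(z), ready(z).
Round 2 — (vi), (vii), derive active(z), approved(b).
Round 3 — (ii), (iii), derive has_feathers(b), blue(z).
has_feathers(b) first appears in round 3.

3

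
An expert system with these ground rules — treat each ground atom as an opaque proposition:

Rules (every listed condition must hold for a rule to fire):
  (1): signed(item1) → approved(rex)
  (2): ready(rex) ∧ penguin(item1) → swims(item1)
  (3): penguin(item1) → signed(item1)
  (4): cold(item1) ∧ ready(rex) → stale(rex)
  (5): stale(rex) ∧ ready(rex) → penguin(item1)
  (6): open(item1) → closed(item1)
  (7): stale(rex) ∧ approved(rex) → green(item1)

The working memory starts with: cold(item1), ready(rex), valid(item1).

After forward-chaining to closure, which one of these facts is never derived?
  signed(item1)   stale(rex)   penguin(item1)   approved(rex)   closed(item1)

[1] (4) [cold(item1) ∧ ready(rex) → stale(rex)]. ⇒ new: stale(rex).
[2] (5) [stale(rex) ∧ ready(rex) → penguin(item1)]. ⇒ new: penguin(item1).
[3] (2) [ready(rex) ∧ penguin(item1) → swims(item1)]; (3) [penguin(item1) → signed(item1)]. ⇒ new: swims(item1), signed(item1).
[4] (1) [signed(item1) → approved(rex)]. ⇒ new: approved(rex).
[5] (7) [stale(rex) ∧ approved(rex) → green(item1)]. ⇒ new: green(item1).
Derived: stale(rex) (round 1), penguin(item1) (round 2), signed(item1) (round 3), approved(rex) (round 4). closed(item1) never appears in any round.

closed(item1)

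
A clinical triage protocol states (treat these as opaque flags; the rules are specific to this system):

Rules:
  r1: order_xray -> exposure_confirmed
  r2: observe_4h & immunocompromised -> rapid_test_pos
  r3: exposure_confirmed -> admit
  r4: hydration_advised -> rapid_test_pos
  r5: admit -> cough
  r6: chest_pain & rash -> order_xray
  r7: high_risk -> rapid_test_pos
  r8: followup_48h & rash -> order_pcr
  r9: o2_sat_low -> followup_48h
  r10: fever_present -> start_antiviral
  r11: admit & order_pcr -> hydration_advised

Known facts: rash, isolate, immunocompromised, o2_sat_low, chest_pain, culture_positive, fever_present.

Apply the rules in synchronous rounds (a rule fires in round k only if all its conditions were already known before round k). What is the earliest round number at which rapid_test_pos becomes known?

Round 1: r6 [chest_pain & rash -> order_xray]; r9 [o2_sat_low -> followup_48h]; r10 [fever_present -> start_antiviral]. New: order_xray, followup_48h, start_antiviral.
Round 2: r1 [order_xray -> exposure_confirmed]; r8 [followup_48h & rash -> order_pcr]. New: exposure_confirmed, order_pcr.
Round 3: r3 [exposure_confirmed -> admit]. New: admit.
Round 4: r5 [admit -> cough]; r11 [admit & order_pcr -> hydration_advised]. New: cough, hydration_advised.
Round 5: r4 [hydration_advised -> rapid_test_pos]. New: rapid_test_pos.
rapid_test_pos first appears in round 5.

5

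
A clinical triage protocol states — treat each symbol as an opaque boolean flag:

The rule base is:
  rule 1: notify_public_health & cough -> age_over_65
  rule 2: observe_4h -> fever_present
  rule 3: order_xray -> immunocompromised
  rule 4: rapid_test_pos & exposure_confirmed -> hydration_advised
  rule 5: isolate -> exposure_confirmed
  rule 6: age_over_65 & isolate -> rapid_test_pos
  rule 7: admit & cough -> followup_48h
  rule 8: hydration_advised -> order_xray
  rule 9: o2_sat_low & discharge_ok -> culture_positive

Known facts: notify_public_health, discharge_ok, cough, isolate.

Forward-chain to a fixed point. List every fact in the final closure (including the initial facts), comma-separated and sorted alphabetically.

age_over_65, cough, discharge_ok, exposure_confirmed, hydration_advised, immunocompromised, isolate, notify_public_health, order_xray, rapid_test_pos

[1] rule 1 [notify_public_health & cough -> age_over_65]; rule 5 [isolate -> exposure_confirmed]. ⇒ new: age_over_65, exposure_confirmed.
[2] rule 6 [age_over_65 & isolate -> rapid_test_pos]. ⇒ new: rapid_test_pos.
[3] rule 4 [rapid_test_pos & exposure_confirmed -> hydration_advised]. ⇒ new: hydration_advised.
[4] rule 8 [hydration_advised -> order_xray]. ⇒ new: order_xray.
[5] rule 3 [order_xray -> immunocompromised]. ⇒ new: immunocompromised.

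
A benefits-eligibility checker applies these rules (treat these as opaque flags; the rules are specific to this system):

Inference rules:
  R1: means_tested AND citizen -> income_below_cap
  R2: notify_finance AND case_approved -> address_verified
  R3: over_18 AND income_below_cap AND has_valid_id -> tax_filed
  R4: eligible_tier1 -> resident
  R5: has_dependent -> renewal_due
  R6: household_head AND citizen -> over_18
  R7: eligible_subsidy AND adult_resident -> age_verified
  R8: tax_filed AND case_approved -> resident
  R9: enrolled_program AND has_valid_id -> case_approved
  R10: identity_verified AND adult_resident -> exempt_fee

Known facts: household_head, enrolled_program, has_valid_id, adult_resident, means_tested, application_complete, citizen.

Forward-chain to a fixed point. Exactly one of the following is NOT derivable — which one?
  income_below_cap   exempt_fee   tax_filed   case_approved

Round 1: R1 [means_tested AND citizen -> income_below_cap]; R6 [household_head AND citizen -> over_18]; R9 [enrolled_program AND has_valid_id -> case_approved]. Adds income_below_cap, over_18, case_approved.
Round 2: R3 [over_18 AND income_below_cap AND has_valid_id -> tax_filed]. Adds tax_filed.
Round 3: R8 [tax_filed AND case_approved -> resident]. Adds resident.
Derived: case_approved (round 1), income_below_cap (round 1), tax_filed (round 2). exempt_fee never appears in any round.

exempt_fee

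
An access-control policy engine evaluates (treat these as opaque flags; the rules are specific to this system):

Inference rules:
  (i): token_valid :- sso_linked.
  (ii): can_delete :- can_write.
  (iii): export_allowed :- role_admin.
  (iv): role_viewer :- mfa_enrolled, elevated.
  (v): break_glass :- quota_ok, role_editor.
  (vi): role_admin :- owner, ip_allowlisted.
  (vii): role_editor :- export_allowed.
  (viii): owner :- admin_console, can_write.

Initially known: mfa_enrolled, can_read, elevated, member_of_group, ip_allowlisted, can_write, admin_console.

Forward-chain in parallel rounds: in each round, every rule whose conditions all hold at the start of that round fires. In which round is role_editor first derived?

Round 1: (ii) [can_delete :- can_write.]; (iv) [role_viewer :- mfa_enrolled, elevated.]; (viii) [owner :- admin_console, can_write.]. New: can_delete, role_viewer, owner.
Round 2: (vi) [role_admin :- owner, ip_allowlisted.]. New: role_admin.
Round 3: (iii) [export_allowed :- role_admin.]. New: export_allowed.
Round 4: (vii) [role_editor :- export_allowed.]. New: role_editor.
role_editor first appears in round 4.

4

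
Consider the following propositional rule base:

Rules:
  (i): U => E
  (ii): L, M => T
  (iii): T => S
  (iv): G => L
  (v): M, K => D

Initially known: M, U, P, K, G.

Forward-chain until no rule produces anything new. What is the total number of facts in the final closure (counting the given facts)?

Round 1 — (i), (iv), (v), derive E, L, D.
Round 2 — (ii), derive T.
Round 3 — (iii), derive S.
Closure: {D, E, G, K, L, M, P, S, T, U} — 10 facts.

10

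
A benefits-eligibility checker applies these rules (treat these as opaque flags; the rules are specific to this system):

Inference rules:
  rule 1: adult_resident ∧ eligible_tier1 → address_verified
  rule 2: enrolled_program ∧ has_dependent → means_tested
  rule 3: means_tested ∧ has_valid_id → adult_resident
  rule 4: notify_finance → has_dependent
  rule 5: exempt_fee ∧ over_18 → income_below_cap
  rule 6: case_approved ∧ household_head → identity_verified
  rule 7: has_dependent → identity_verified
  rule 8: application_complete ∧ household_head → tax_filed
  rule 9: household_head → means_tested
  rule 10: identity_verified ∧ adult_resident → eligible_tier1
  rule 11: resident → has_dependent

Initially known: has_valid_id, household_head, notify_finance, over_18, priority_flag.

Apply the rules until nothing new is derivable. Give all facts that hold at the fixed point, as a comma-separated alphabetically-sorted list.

Round 1: rule 4 [notify_finance → has_dependent]; rule 9 [household_head → means_tested]. Adds has_dependent, means_tested.
Round 2: rule 3 [means_tested ∧ has_valid_id → adult_resident]; rule 7 [has_dependent → identity_verified]. Adds adult_resident, identity_verified.
Round 3: rule 10 [identity_verified ∧ adult_resident → eligible_tier1]. Adds eligible_tier1.
Round 4: rule 1 [adult_resident ∧ eligible_tier1 → address_verified]. Adds address_verified.

address_verified, adult_resident, eligible_tier1, has_dependent, has_valid_id, household_head, identity_verified, means_tested, notify_finance, over_18, priority_flag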